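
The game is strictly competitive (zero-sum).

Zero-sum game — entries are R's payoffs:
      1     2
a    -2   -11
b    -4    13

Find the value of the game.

-35/13

Row minima are -11 and -4, so R's maximin is -4; column maxima are -2 and 13, so C's minimax is -2. These differ, so the equilibrium is in mixed strategies.
Let R play a with probability p. C is indifferent when −2p − 4(1−p) = −11p + 13(1−p), giving p = 17/26.
Let C play 1 with probability q. R is indifferent when −2q − 11(1−q) = −4q + 13(1−q), giving q = 12/13.
The value is -2·(12/13) + (-11)·(1/13) = -35/13.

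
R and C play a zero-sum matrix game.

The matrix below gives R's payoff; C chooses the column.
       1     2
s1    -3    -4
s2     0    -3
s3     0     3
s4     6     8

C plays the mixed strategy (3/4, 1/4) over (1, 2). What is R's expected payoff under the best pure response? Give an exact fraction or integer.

s1: (-3)·(3/4) + (-4)·(1/4) = -13/4.
s2: (0)·(3/4) + (-3)·(1/4) = -3/4.
s3: (0)·(3/4) + (3)·(1/4) = 3/4.
s4: (6)·(3/4) + (8)·(1/4) = 13/2.
The best pure response is s4 with expected payoff 13/2.

13/2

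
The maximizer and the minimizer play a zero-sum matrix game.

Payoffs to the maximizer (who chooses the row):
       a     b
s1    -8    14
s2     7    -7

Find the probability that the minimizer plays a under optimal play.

Row minima are -8 and -7, so the maximizer's maximin is -7; column maxima are 7 and 14, so the minimizer's minimax is 7. These differ, so the equilibrium is in mixed strategies.
Let the minimizer play a with probability q. The maximizer is indifferent when −8q + 14(1−q) = 7q − 7(1−q), giving q = 7/12.

7/12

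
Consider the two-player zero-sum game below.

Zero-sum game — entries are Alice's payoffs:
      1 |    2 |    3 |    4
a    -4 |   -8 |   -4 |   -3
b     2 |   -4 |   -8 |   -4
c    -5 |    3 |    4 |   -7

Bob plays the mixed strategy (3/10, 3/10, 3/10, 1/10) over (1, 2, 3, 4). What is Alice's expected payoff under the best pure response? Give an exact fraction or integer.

a: (-4)·(3/10) + (-8)·(3/10) + (-4)·(3/10) + (-3)·(1/10) = -51/10.
b: (2)·(3/10) + (-4)·(3/10) + (-8)·(3/10) + (-4)·(1/10) = -17/5.
c: (-5)·(3/10) + (3)·(3/10) + (4)·(3/10) + (-7)·(1/10) = -1/10.
The best pure response is c with expected payoff -1/10.

-1/10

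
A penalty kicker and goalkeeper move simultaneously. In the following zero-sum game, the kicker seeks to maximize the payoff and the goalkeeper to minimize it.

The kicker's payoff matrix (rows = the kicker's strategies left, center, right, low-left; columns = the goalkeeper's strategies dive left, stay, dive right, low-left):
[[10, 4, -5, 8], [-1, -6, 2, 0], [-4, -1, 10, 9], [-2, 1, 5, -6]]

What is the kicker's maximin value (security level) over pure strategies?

The worst-case payoff for each row is left: -5, center: -6, right: -4, low-left: -6.
The best of these is -4.

-4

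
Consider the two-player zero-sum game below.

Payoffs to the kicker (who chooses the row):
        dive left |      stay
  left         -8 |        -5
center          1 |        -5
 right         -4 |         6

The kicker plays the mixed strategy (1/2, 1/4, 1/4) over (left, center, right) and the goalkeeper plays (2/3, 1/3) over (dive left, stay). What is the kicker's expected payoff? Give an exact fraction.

Against (2/3, 1/3), each row's expected payoff is left: -7; center: -1; right: -2/3.
Taking the (1/2, 1/4, 1/4)-weighted average: (1/2)·(-7) + (1/4)·(-1) + (1/4)·(-2/3) = -47/12.

-47/12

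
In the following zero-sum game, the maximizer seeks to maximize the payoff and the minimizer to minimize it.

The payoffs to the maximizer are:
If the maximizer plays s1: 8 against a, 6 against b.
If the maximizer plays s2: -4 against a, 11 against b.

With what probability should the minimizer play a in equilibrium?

Row minima are 6 and -4, so the maximizer's maximin is 6; column maxima are 8 and 11, so the minimizer's minimax is 8. These differ, so the equilibrium is in mixed strategies.
Let the minimizer play a with probability q. The maximizer is indifferent when 8q + 6(1−q) = −4q + 11(1−q), giving q = 5/17.

5/17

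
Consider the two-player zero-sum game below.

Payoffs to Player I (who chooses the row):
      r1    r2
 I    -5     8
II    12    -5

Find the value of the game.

Row minima are -5 and -5, so Player I's maximin is -5; column maxima are 12 and 8, so Player II's minimax is 8. These differ, so the equilibrium is in mixed strategies.
Let Player I play I with probability p. Player II is indifferent when −5p + 12(1−p) = 8p − 5(1−p), giving p = 17/30.
Let Player II play r1 with probability q. Player I is indifferent when −5q + 8(1−q) = 12q − 5(1−q), giving q = 13/30.
The value is -5·(13/30) + (8)·(17/30) = 71/30.

71/30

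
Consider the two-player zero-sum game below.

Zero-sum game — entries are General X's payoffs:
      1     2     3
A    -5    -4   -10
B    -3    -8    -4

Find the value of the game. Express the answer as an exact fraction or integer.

-32/5

Column 1 is strictly dominated by 3 for General Y (it gives General X more in every row).
The remaining 2×2 game on (A, B) × (2, 3) has no saddle point. Let General X play A with probability p; indifference gives −4p − 8(1−p) = −10p − 4(1−p), so p = 2/5.
Similarly General Y's optimal q on 2 is 3/5, and the value is -4·(3/5) + (-10)·(2/5) = -32/5.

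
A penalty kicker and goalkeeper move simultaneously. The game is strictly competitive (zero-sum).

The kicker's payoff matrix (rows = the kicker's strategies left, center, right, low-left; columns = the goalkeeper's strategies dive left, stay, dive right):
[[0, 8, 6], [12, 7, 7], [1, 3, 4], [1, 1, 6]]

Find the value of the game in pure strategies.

7

Row minima: 0, 7, 1, 1 → the kicker's maximin is 7.
Column maxima: 12, 8, 7 → the goalkeeper's minimax is 7.
They coincide at (center, dive right), so the value is 7.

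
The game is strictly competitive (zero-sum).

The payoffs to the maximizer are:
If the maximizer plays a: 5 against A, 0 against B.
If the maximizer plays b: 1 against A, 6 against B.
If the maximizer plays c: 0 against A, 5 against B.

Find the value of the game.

Row c is strictly dominated by row b, so the maximizer never plays it.
The remaining 2×2 game on (a, b) × (A, B) has no saddle point. Let the maximizer play a with probability p; indifference gives 5p + (1−p) = 6(1−p), so p = 1/2.
Similarly the minimizer's optimal q on A is 3/5, and the value is 5·(3/5) + (0)·(2/5) = 3.

3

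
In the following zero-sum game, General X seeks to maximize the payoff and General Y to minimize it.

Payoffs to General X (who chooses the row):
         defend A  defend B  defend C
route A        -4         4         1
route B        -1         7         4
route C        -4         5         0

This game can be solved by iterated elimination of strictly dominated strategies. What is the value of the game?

Row route C is strictly dominated by row route B (-1>-4, 7>5, 4>0); eliminate route C.
Column defend B is strictly dominated by defend A for General Y (-4<4, -1<7); eliminate defend B.
Column defend C is strictly dominated by defend A for General Y (-4<1, -1<4); eliminate defend C.
Row route A is strictly dominated by row route B (-1>-4); eliminate route A.
Only (route B, defend A) remains, with payoff -1.

-1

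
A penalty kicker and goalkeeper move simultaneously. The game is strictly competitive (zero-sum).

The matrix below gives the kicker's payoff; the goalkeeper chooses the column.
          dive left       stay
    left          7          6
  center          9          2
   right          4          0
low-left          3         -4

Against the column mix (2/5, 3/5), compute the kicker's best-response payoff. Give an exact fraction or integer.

left: (7)·(2/5) + (6)·(3/5) = 32/5.
center: (9)·(2/5) + (2)·(3/5) = 24/5.
right: (4)·(2/5) + (0)·(3/5) = 8/5.
low-left: (3)·(2/5) + (-4)·(3/5) = -6/5.
The best pure response is left with expected payoff 32/5.

32/5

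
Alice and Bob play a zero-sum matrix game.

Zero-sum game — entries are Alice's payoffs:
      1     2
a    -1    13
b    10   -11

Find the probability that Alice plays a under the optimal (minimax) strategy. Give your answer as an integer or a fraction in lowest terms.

3/5

Row minima are -1 and -11, so Alice's maximin is -1; column maxima are 10 and 13, so Bob's minimax is 10. These differ, so the equilibrium is in mixed strategies.
Let Alice play a with probability p. Bob is indifferent when −p + 10(1−p) = 13p − 11(1−p), giving p = 3/5.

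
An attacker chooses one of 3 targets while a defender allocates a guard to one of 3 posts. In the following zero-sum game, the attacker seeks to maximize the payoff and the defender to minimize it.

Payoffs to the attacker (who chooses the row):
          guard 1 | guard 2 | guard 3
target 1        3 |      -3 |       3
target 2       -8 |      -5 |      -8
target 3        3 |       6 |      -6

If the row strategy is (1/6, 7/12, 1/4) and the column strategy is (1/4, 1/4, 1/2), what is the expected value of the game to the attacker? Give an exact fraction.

Against (1/4, 1/4, 1/2), each row's expected payoff is target 1: 3/2; target 2: -29/4; target 3: -3/4.
Taking the (1/6, 7/12, 1/4)-weighted average: (1/6)·(3/2) + (7/12)·(-29/4) + (1/4)·(-3/4) = -25/6.

-25/6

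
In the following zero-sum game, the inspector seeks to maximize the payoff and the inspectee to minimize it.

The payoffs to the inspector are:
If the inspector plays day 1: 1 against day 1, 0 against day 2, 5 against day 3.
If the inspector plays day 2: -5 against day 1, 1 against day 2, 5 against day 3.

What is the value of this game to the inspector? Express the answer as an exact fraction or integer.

Column day 3 is strictly dominated by day 2 for the inspectee (it gives the inspector more in every row).
The remaining 2×2 game on (day 1, day 2) × (day 1, day 2) has no saddle point. Let the inspector play day 1 with probability p; indifference gives p − 5(1−p) = (1−p), so p = 6/7.
Similarly the inspectee's optimal q on day 1 is 1/7, and the value is 1·(1/7) + (0)·(6/7) = 1/7.

1/7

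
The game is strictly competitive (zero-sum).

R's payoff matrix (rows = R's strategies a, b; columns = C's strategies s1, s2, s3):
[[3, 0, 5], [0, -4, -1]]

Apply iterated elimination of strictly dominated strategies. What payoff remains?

Row b is strictly dominated by row a (3>0, 0>-4, 5>-1); eliminate b.
Column s1 is strictly dominated by s2 for C (0<3); eliminate s1.
Column s3 is strictly dominated by s2 for C (0<5); eliminate s3.
Only (a, s2) remains, with payoff 0.

0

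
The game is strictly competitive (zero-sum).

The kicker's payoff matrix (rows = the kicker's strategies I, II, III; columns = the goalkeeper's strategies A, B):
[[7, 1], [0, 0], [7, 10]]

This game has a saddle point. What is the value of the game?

7

Row minima: 1, 0, 7 → the kicker's maximin is 7.
Column maxima: 7, 10 → the goalkeeper's minimax is 7.
They coincide at (III, A), so the value is 7.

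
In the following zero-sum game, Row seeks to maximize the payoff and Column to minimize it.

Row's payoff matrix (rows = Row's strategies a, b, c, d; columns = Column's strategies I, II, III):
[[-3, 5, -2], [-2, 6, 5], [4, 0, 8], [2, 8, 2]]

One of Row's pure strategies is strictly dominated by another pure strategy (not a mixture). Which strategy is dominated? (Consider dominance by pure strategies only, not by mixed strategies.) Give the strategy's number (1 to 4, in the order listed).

1

Compare a with b: -2 > -3, 6 > 5, 5 > -2.
So b strictly dominates a for Row; a is strictly dominated.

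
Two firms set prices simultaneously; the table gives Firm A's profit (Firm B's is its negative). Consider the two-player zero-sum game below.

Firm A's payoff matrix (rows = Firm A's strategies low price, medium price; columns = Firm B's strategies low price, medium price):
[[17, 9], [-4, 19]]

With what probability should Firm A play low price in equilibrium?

23/31

Row minima are 9 and -4, so Firm A's maximin is 9; column maxima are 17 and 19, so Firm B's minimax is 17. These differ, so the equilibrium is in mixed strategies.
Let Firm A play low price with probability p. Firm B is indifferent when 17p − 4(1−p) = 9p + 19(1−p), giving p = 23/31.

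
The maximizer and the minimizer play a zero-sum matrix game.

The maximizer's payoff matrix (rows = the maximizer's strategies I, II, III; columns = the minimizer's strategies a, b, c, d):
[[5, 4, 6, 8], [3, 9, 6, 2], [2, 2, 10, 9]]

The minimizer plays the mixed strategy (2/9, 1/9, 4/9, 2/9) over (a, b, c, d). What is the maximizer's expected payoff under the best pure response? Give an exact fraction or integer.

64/9

I: (5)·(2/9) + (4)·(1/9) + (6)·(4/9) + (8)·(2/9) = 6.
II: (3)·(2/9) + (9)·(1/9) + (6)·(4/9) + (2)·(2/9) = 43/9.
III: (2)·(2/9) + (2)·(1/9) + (10)·(4/9) + (9)·(2/9) = 64/9.
The best pure response is III with expected payoff 64/9.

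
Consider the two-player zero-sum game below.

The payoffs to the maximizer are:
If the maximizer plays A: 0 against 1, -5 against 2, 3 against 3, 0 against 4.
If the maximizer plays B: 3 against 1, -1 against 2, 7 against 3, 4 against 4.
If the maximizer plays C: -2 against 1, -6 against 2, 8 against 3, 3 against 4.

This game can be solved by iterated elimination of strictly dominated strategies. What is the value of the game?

Column 3 is strictly dominated by 1 for the minimizer (0<3, 3<7, -2<8); eliminate 3.
Row C is strictly dominated by row B (3>-2, -1>-6, 4>3); eliminate C.
Row A is strictly dominated by row B (3>0, -1>-5, 4>0); eliminate A.
Column 1 is strictly dominated by 2 for the minimizer (-1<3); eliminate 1.
Column 4 is strictly dominated by 2 for the minimizer (-1<4); eliminate 4.
Only (B, 2) remains, with payoff -1.

-1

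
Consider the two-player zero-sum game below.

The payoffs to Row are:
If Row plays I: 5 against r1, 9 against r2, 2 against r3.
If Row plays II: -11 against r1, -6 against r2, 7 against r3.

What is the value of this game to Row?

Column r2 is strictly dominated by r1 for Column (it gives Row more in every row).
The remaining 2×2 game on (I, II) × (r1, r3) has no saddle point. Let Row play I with probability p; indifference gives 5p − 11(1−p) = 2p + 7(1−p), so p = 6/7.
Similarly Column's optimal q on r1 is 5/21, and the value is 5·(5/21) + (2)·(16/21) = 19/7.

19/7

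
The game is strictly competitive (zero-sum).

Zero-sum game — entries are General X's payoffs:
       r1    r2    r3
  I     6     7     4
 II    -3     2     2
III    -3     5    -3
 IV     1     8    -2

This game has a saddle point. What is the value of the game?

Row minima: 4, -3, -3, -2 → General X's maximin is 4.
Column maxima: 6, 8, 4 → General Y's minimax is 4.
They coincide at (I, r3), so the value is 4.

4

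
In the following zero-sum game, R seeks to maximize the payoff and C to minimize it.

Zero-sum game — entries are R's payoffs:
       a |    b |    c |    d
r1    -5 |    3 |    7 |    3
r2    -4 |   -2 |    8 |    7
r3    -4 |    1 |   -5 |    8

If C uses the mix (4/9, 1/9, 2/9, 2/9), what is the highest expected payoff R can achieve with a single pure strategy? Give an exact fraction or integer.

r1: (-5)·(4/9) + (3)·(1/9) + (7)·(2/9) + (3)·(2/9) = 1/3.
r2: (-4)·(4/9) + (-2)·(1/9) + (8)·(2/9) + (7)·(2/9) = 4/3.
r3: (-4)·(4/9) + (1)·(1/9) + (-5)·(2/9) + (8)·(2/9) = -1.
The best pure response is r2 with expected payoff 4/3.

4/3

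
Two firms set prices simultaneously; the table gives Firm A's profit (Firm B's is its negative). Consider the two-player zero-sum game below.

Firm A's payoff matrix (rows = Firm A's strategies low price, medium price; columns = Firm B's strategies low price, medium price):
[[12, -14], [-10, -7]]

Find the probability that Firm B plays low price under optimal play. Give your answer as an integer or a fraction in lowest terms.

7/29

Row minima are -14 and -10, so Firm A's maximin is -10; column maxima are 12 and -7, so Firm B's minimax is -7. These differ, so the equilibrium is in mixed strategies.
Let Firm B play low price with probability q. Firm A is indifferent when 12q − 14(1−q) = −10q − 7(1−q), giving q = 7/29.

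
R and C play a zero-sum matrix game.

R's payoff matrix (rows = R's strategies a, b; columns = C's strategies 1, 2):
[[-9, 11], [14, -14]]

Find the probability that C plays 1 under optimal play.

25/48

Row minima are -9 and -14, so R's maximin is -9; column maxima are 14 and 11, so C's minimax is 11. These differ, so the equilibrium is in mixed strategies.
Let C play 1 with probability q. R is indifferent when −9q + 11(1−q) = 14q − 14(1−q), giving q = 25/48.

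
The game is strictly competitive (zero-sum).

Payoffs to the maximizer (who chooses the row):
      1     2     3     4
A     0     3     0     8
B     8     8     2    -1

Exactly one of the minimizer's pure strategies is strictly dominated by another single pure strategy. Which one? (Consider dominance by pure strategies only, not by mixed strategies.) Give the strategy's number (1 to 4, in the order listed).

The minimizer prefers columns that give the maximizer less. Compare 2 with 3: 0 < 3, 2 < 8.
So 3 strictly dominates 2 for the minimizer; 2 is strictly dominated.

2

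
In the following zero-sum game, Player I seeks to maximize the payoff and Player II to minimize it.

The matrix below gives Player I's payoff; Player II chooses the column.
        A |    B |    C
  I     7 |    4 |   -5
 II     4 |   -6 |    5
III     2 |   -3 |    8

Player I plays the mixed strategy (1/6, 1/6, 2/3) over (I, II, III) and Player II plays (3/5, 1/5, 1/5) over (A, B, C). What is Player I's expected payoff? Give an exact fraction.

5/2

Against (3/5, 1/5, 1/5), each row's expected payoff is I: 4; II: 11/5; III: 11/5.
Taking the (1/6, 1/6, 2/3)-weighted average: (1/6)·(4) + (1/6)·(11/5) + (2/3)·(11/5) = 5/2.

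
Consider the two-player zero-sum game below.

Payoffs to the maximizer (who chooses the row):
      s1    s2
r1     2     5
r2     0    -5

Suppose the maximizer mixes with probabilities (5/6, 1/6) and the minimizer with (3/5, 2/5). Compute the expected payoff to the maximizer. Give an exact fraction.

Against (3/5, 2/5), each row's expected payoff is r1: 16/5; r2: -2.
Taking the (5/6, 1/6)-weighted average: (5/6)·(16/5) + (1/6)·(-2) = 7/3.

7/3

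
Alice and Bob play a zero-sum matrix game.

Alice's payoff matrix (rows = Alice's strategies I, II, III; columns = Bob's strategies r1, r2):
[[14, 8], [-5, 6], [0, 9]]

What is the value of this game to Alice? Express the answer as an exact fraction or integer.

Row II is strictly dominated by row III, so Alice never plays it.
The remaining 2×2 game on (I, III) × (r1, r2) has no saddle point. Let Alice play I with probability p; indifference gives 14p = 8p + 9(1−p), so p = 3/5.
Similarly Bob's optimal q on r1 is 1/15, and the value is 14·(1/15) + (8)·(14/15) = 42/5.

42/5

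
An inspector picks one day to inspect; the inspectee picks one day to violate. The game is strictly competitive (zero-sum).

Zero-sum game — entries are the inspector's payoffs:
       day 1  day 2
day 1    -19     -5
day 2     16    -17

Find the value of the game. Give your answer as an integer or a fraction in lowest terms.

Row minima are -19 and -17, so the inspector's maximin is -17; column maxima are 16 and -5, so the inspectee's minimax is -5. These differ, so the equilibrium is in mixed strategies.
Let the inspector play day 1 with probability p. The inspectee is indifferent when −19p + 16(1−p) = −5p − 17(1−p), giving p = 33/47.
Let the inspectee play day 1 with probability q. The inspector is indifferent when −19q − 5(1−q) = 16q − 17(1−q), giving q = 12/47.
The value is -19·(12/47) + (-5)·(35/47) = -403/47.

-403/47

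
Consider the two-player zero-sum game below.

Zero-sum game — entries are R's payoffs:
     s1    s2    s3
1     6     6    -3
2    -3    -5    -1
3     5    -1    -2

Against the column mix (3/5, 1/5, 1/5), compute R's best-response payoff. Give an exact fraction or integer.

21/5

1: (6)·(3/5) + (6)·(1/5) + (-3)·(1/5) = 21/5.
2: (-3)·(3/5) + (-5)·(1/5) + (-1)·(1/5) = -3.
3: (5)·(3/5) + (-1)·(1/5) + (-2)·(1/5) = 12/5.
The best pure response is 1 with expected payoff 21/5.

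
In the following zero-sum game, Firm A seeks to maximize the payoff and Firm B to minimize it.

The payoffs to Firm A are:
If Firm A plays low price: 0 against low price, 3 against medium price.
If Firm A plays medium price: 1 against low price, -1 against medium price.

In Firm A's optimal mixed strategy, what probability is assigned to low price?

2/5

Row minima are 0 and -1, so Firm A's maximin is 0; column maxima are 1 and 3, so Firm B's minimax is 1. These differ, so the equilibrium is in mixed strategies.
Let Firm A play low price with probability p. Firm B is indifferent when (1−p) = 3p − (1−p), giving p = 2/5.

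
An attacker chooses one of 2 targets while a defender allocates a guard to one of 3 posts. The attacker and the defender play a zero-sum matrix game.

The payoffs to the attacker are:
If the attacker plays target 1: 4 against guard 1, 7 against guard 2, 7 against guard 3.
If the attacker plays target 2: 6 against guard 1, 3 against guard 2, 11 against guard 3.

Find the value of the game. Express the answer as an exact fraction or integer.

5

Column guard 3 is strictly dominated by guard 1 for the defender (it gives the attacker more in every row).
The remaining 2×2 game on (target 1, target 2) × (guard 1, guard 2) has no saddle point. Let the attacker play target 1 with probability p; indifference gives 4p + 6(1−p) = 7p + 3(1−p), so p = 1/2.
Similarly the defender's optimal q on guard 1 is 2/3, and the value is 4·(2/3) + (7)·(1/3) = 5.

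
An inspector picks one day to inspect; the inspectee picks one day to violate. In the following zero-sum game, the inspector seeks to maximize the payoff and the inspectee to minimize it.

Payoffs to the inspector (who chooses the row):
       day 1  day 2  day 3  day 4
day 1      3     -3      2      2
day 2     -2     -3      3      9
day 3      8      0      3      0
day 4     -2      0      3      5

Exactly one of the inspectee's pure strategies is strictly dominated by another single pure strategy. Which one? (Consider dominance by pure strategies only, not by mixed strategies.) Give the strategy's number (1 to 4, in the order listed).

The inspectee prefers columns that give the inspector less. Compare day 3 with day 2: -3 < 2, -3 < 3, 0 < 3, 0 < 3.
So day 2 strictly dominates day 3 for the inspectee; day 3 is strictly dominated.

3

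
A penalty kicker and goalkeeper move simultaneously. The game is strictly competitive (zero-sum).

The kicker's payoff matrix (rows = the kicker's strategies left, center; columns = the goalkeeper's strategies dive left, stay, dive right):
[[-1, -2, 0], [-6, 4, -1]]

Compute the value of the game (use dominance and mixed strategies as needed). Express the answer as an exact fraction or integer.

Column dive right is strictly dominated by dive left for the goalkeeper (it gives the kicker more in every row).
The remaining 2×2 game on (left, center) × (dive left, stay) has no saddle point. Let the kicker play left with probability p; indifference gives −p − 6(1−p) = −2p + 4(1−p), so p = 10/11.
Similarly the goalkeeper's optimal q on dive left is 6/11, and the value is -1·(6/11) + (-2)·(5/11) = -16/11.

-16/11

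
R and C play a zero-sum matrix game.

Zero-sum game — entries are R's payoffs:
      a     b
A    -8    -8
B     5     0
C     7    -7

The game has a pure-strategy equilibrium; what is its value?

Row minima: -8, 0, -7 → R's maximin is 0.
Column maxima: 7, 0 → C's minimax is 0.
They coincide at (B, b), so the value is 0.

0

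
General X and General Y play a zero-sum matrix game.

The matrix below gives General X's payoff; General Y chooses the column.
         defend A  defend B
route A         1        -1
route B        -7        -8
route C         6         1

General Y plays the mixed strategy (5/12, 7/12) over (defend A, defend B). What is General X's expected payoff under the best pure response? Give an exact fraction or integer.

37/12

route A: (1)·(5/12) + (-1)·(7/12) = -1/6.
route B: (-7)·(5/12) + (-8)·(7/12) = -91/12.
route C: (6)·(5/12) + (1)·(7/12) = 37/12.
The best pure response is route C with expected payoff 37/12.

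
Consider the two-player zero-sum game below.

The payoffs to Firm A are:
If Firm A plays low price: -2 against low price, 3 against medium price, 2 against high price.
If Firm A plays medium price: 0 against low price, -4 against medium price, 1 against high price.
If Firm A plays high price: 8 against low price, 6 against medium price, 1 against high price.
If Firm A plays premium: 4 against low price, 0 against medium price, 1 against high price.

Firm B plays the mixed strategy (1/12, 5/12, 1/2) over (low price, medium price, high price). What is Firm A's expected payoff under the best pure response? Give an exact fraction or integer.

low price: (-2)·(1/12) + (3)·(5/12) + (2)·(1/2) = 25/12.
medium price: (0)·(1/12) + (-4)·(5/12) + (1)·(1/2) = -7/6.
high price: (8)·(1/12) + (6)·(5/12) + (1)·(1/2) = 11/3.
premium: (4)·(1/12) + (0)·(5/12) + (1)·(1/2) = 5/6.
The best pure response is high price with expected payoff 11/3.

11/3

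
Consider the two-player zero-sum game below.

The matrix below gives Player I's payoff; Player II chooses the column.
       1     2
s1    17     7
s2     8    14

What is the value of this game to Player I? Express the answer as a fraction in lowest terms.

91/8

Row minima are 7 and 8, so Player I's maximin is 8; column maxima are 17 and 14, so Player II's minimax is 14. These differ, so the equilibrium is in mixed strategies.
Let Player I play s1 with probability p. Player II is indifferent when 17p + 8(1−p) = 7p + 14(1−p), giving p = 3/8.
Let Player II play 1 with probability q. Player I is indifferent when 17q + 7(1−q) = 8q + 14(1−q), giving q = 7/16.
The value is 17·(7/16) + (7)·(9/16) = 91/8.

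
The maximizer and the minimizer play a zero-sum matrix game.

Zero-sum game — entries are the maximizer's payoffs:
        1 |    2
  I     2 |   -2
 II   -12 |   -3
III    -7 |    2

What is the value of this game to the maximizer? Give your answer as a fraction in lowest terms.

-10/13

Row II is strictly dominated by row III, so the maximizer never plays it.
The remaining 2×2 game on (I, III) × (1, 2) has no saddle point. Let the maximizer play I with probability p; indifference gives 2p − 7(1−p) = −2p + 2(1−p), so p = 9/13.
Similarly the minimizer's optimal q on 1 is 4/13, and the value is 2·(4/13) + (-2)·(9/13) = -10/13.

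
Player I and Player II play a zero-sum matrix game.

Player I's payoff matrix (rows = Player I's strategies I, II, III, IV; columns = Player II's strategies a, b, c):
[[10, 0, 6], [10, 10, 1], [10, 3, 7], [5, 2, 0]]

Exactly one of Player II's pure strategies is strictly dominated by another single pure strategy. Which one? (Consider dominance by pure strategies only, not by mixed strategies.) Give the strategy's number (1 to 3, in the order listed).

Player II prefers columns that give Player I less. Compare a with c: 6 < 10, 1 < 10, 7 < 10, 0 < 5.
So c strictly dominates a for Player II; a is strictly dominated.

1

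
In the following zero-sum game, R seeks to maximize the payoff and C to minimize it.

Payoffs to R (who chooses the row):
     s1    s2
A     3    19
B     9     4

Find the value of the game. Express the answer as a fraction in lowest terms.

53/7

Row minima are 3 and 4, so R's maximin is 4; column maxima are 9 and 19, so C's minimax is 9. These differ, so the equilibrium is in mixed strategies.
Let R play A with probability p. C is indifferent when 3p + 9(1−p) = 19p + 4(1−p), giving p = 5/21.
Let C play s1 with probability q. R is indifferent when 3q + 19(1−q) = 9q + 4(1−q), giving q = 5/7.
The value is 3·(5/7) + (19)·(2/7) = 53/7.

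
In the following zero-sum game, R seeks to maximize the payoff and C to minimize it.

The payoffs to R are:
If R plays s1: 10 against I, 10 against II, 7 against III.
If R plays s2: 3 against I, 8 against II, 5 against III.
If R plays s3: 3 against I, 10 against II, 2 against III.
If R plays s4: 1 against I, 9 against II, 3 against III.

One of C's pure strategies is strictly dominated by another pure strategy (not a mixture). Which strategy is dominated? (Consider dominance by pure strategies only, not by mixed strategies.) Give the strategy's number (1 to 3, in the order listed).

2

C prefers columns that give R less. Compare II with III: 7 < 10, 5 < 8, 2 < 10, 3 < 9.
So III strictly dominates II for C; II is strictly dominated.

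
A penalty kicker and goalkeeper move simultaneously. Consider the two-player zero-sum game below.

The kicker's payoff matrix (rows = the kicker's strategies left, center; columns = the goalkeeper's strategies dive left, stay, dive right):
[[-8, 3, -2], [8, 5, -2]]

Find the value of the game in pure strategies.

Row minima: -8, -2 → the kicker's maximin is -2.
Column maxima: 8, 5, -2 → the goalkeeper's minimax is -2.
They coincide at (center, dive right), so the value is -2.

-2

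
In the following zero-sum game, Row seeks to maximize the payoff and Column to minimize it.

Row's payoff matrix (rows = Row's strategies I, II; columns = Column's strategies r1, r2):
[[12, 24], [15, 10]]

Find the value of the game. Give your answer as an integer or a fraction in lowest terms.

Row minima are 12 and 10, so Row's maximin is 12; column maxima are 15 and 24, so Column's minimax is 15. These differ, so the equilibrium is in mixed strategies.
Let Row play I with probability p. Column is indifferent when 12p + 15(1−p) = 24p + 10(1−p), giving p = 5/17.
Let Column play r1 with probability q. Row is indifferent when 12q + 24(1−q) = 15q + 10(1−q), giving q = 14/17.
The value is 12·(14/17) + (24)·(3/17) = 240/17.

240/17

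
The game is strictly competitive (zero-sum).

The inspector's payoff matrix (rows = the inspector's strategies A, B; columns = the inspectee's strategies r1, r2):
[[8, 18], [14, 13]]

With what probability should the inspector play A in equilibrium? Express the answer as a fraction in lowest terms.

Row minima are 8 and 13, so the inspector's maximin is 13; column maxima are 14 and 18, so the inspectee's minimax is 14. These differ, so the equilibrium is in mixed strategies.
Let the inspector play A with probability p. The inspectee is indifferent when 8p + 14(1−p) = 18p + 13(1−p), giving p = 1/11.

1/11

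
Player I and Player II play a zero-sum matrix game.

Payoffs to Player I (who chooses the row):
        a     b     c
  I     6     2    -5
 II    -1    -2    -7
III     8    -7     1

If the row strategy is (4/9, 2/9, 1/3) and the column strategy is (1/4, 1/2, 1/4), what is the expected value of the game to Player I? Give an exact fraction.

Against (1/4, 1/2, 1/4), each row's expected payoff is I: 5/4; II: -3; III: -5/4.
Taking the (4/9, 2/9, 1/3)-weighted average: (4/9)·(5/4) + (2/9)·(-3) + (1/3)·(-5/4) = -19/36.

-19/36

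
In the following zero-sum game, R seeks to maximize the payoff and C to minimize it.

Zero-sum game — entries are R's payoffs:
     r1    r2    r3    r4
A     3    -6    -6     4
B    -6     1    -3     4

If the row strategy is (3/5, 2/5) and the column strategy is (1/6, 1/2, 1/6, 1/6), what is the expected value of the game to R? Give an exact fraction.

Against (1/6, 1/2, 1/6, 1/6), each row's expected payoff is A: -17/6; B: -1/3.
Taking the (3/5, 2/5)-weighted average: (3/5)·(-17/6) + (2/5)·(-1/3) = -11/6.

-11/6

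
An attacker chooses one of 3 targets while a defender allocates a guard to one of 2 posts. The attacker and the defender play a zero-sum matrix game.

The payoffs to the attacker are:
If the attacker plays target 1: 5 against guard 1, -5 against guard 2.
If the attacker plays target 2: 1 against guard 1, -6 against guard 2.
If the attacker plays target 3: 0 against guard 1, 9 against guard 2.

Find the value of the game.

Row target 2 is strictly dominated by row target 1, so the attacker never plays it.
The remaining 2×2 game on (target 1, target 3) × (guard 1, guard 2) has no saddle point. Let the attacker play target 1 with probability p; indifference gives 5p = −5p + 9(1−p), so p = 9/19.
Similarly the defender's optimal q on guard 1 is 14/19, and the value is 5·(14/19) + (-5)·(5/19) = 45/19.

45/19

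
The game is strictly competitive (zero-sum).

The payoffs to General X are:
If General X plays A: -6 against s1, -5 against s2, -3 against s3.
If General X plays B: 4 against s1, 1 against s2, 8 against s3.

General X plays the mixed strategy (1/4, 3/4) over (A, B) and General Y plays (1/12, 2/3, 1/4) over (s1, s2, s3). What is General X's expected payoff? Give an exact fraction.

Against (1/12, 2/3, 1/4), each row's expected payoff is A: -55/12; B: 3.
Taking the (1/4, 3/4)-weighted average: (1/4)·(-55/12) + (3/4)·(3) = 53/48.

53/48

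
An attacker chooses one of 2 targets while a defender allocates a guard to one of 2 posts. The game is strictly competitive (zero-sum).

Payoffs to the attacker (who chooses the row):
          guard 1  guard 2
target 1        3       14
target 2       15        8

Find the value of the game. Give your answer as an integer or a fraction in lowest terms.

31/3

Row minima are 3 and 8, so the attacker's maximin is 8; column maxima are 15 and 14, so the defender's minimax is 14. These differ, so the equilibrium is in mixed strategies.
Let the attacker play target 1 with probability p. The defender is indifferent when 3p + 15(1−p) = 14p + 8(1−p), giving p = 7/18.
Let the defender play guard 1 with probability q. The attacker is indifferent when 3q + 14(1−q) = 15q + 8(1−q), giving q = 1/3.
The value is 3·(1/3) + (14)·(2/3) = 31/3.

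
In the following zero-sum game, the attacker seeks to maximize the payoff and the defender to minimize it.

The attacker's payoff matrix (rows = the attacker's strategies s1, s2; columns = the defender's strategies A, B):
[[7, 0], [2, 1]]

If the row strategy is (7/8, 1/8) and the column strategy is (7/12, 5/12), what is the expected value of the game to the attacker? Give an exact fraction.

181/48

Against (7/12, 5/12), each row's expected payoff is s1: 49/12; s2: 19/12.
Taking the (7/8, 1/8)-weighted average: (7/8)·(49/12) + (1/8)·(19/12) = 181/48.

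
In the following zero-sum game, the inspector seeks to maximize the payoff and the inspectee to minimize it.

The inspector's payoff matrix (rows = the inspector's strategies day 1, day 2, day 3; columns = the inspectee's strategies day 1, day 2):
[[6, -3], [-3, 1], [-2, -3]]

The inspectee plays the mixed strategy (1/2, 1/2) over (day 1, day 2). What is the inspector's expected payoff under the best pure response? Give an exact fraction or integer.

day 1: (6)·(1/2) + (-3)·(1/2) = 3/2.
day 2: (-3)·(1/2) + (1)·(1/2) = -1.
day 3: (-2)·(1/2) + (-3)·(1/2) = -5/2.
The best pure response is day 1 with expected payoff 3/2.

3/2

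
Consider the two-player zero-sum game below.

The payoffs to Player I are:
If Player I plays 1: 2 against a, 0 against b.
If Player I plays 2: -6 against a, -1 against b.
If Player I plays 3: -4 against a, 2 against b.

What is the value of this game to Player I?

1/2

Row 2 is strictly dominated by row 3, so Player I never plays it.
The remaining 2×2 game on (1, 3) × (a, b) has no saddle point. Let Player I play 1 with probability p; indifference gives 2p − 4(1−p) = 2(1−p), so p = 3/4.
Similarly Player II's optimal q on a is 1/4, and the value is 2·(1/4) + (0)·(3/4) = 1/2.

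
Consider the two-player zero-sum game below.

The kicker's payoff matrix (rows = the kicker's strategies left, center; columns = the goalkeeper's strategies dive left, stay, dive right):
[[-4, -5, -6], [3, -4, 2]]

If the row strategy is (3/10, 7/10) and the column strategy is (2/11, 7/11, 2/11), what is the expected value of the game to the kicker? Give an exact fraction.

Against (2/11, 7/11, 2/11), each row's expected payoff is left: -5; center: -18/11.
Taking the (3/10, 7/10)-weighted average: (3/10)·(-5) + (7/10)·(-18/11) = -291/110.

-291/110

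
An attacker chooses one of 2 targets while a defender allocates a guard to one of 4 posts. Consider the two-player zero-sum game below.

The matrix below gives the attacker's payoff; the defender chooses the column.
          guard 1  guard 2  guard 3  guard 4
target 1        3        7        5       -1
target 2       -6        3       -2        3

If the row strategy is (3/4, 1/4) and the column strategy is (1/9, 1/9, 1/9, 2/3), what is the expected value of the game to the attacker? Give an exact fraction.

Against (1/9, 1/9, 1/9, 2/3), each row's expected payoff is target 1: 1; target 2: 13/9.
Taking the (3/4, 1/4)-weighted average: (3/4)·(1) + (1/4)·(13/9) = 10/9.

10/9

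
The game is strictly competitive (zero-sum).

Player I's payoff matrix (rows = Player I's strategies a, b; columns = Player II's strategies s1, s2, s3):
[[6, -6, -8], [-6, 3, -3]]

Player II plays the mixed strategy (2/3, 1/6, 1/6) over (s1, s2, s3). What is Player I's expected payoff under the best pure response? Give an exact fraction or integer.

5/3

a: (6)·(2/3) + (-6)·(1/6) + (-8)·(1/6) = 5/3.
b: (-6)·(2/3) + (3)·(1/6) + (-3)·(1/6) = -4.
The best pure response is a with expected payoff 5/3.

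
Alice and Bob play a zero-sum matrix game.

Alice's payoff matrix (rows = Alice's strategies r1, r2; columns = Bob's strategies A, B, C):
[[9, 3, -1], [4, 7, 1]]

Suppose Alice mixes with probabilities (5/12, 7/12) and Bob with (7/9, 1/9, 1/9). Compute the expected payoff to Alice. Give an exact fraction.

Against (7/9, 1/9, 1/9), each row's expected payoff is r1: 65/9; r2: 4.
Taking the (5/12, 7/12)-weighted average: (5/12)·(65/9) + (7/12)·(4) = 577/108.

577/108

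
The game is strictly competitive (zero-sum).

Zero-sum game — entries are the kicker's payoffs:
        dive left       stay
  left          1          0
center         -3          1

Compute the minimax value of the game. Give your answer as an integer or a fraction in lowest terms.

1/5

Row minima are 0 and -3, so the kicker's maximin is 0; column maxima are 1 and 1, so the goalkeeper's minimax is 1. These differ, so the equilibrium is in mixed strategies.
Let the kicker play left with probability p. The goalkeeper is indifferent when p − 3(1−p) = (1−p), giving p = 4/5.
Let the goalkeeper play dive left with probability q. The kicker is indifferent when q = −3q + (1−q), giving q = 1/5.
The value is 1·(1/5) + (0)·(4/5) = 1/5.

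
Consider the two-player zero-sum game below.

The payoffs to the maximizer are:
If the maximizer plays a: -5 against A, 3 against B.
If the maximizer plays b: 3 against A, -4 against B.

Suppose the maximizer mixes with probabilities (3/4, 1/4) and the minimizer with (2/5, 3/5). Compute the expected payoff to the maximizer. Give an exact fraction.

-9/20

Against (2/5, 3/5), each row's expected payoff is a: -1/5; b: -6/5.
Taking the (3/4, 1/4)-weighted average: (3/4)·(-1/5) + (1/4)·(-6/5) = -9/20.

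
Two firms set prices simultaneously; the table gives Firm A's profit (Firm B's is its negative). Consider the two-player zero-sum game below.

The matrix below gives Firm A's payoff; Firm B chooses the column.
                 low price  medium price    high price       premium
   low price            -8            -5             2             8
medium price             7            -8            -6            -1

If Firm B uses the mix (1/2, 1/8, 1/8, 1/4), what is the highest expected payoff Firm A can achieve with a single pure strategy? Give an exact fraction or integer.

3/2

low price: (-8)·(1/2) + (-5)·(1/8) + (2)·(1/8) + (8)·(1/4) = -19/8.
medium price: (7)·(1/2) + (-8)·(1/8) + (-6)·(1/8) + (-1)·(1/4) = 3/2.
The best pure response is medium price with expected payoff 3/2.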